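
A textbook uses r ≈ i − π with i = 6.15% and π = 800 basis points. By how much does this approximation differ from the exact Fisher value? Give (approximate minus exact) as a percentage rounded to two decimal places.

Approximate: r ≈ 6.150% − 8.000% = -1.8500%
Exact: (1 + 0.0615)/(1 + 0.0800) − 1 = -1.7130%
Error = -1.8500% − (-1.7130%) = -0.1370% → -0.14%.

-0.14%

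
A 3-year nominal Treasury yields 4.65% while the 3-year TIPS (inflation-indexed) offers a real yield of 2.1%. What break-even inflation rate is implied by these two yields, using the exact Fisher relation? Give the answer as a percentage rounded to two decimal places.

(1 + π) = (1 + i)/(1 + r) = 1.04650 / 1.02100 = 1.024976
Break-even inflation = 1.024976 − 1 → 2.50%.

2.50%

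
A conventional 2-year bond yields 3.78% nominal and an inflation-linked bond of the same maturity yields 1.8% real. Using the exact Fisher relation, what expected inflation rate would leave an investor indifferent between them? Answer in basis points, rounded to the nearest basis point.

194 basis points

(1 + π) = (1 + i)/(1 + r) = 1.03780 / 1.01800 = 1.0194499
Break-even inflation = 1.0194499 − 1 → 194 basis points.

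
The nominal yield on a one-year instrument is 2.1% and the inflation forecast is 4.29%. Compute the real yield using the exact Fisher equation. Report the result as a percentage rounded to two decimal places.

1 + r = 1.02100 / 1.04290 = 0.979001
r = 0.979001 − 1 = -2.0999%, i.e. -2.10%.

-2.10%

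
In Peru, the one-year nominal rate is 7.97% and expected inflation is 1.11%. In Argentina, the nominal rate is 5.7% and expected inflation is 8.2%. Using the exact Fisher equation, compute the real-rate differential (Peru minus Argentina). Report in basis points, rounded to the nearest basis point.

910 basis points

Peru: (1 + 0.0797)/(1 + 0.0111) − 1 = 6.7847%
Argentina: (1 + 0.0570)/(1 + 0.0820) − 1 = -2.3105%
Differential = 6.7847% − (-2.3105%) = 9.0952% → 910 basis points.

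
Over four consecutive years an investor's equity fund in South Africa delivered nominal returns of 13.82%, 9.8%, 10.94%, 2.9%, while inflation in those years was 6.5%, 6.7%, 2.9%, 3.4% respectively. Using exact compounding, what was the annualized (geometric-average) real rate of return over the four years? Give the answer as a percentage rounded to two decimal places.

Compound the nominal returns: 1.1382 × 1.0980 × 1.1094 × 1.0290 = 1.42667305.
Compound inflation: 1.0650 × 1.0670 × 1.0290 × 1.0340 = 1.20906581.
Deflate: 1.42667305 / 1.20906581 = 1.17997965.
Annualized real rate = 1.17997965^(1/4) − 1 = 4.2242% → 4.22%.

4.22%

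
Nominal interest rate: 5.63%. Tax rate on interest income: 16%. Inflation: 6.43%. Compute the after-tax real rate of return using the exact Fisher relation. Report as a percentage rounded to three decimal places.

After-tax nominal return = 5.63% × (1 − 0.16) = 4.7292%.
1 + r = 1.047292 / 1.06430 = 0.984020
After-tax real rate = 0.984020 − 1 → -1.598%.

-1.598%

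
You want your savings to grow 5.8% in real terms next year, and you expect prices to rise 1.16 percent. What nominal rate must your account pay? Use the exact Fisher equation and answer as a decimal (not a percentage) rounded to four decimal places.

0.0703

(1 + i) = (1 + r)(1 + π) = 1.05800 × 1.01160 = 1.0702728
i = 1.0702728 − 1, so the required nominal rate is 0.0703.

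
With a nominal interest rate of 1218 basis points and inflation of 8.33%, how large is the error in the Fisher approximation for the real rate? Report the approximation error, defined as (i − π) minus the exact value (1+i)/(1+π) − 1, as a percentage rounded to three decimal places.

Approximate: r ≈ 12.180% − 8.330% = 3.8500%
Exact: (1 + 0.1218)/(1 + 0.0833) − 1 = 3.5540%
Error = 3.8500% − 3.5540% = 0.2960% → 0.296%.

0.296%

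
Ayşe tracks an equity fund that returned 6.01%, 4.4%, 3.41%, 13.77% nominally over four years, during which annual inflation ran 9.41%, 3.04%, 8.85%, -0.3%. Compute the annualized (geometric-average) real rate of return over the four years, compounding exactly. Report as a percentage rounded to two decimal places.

1.57%

Nominal growth factor = 1.0601 × 1.0440 × 1.0341 × 1.1377 = 1.30207988
Price-level growth factor = 1.0941 × 1.0304 × 1.0885 × 0.9970 = 1.22345066
Real growth factor = 1.30207988 / 1.22345066 = 1.06426841
Annualized real rate = 1.06426841^(1/4) − 1 = 1.5694% → 1.57%.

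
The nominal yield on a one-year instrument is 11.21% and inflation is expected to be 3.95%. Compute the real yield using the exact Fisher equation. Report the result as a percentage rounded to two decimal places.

6.98%

1 + r = 1.11210 / 1.03950 = 1.069841
r = 1.069841 − 1 = 6.9841%, i.e. 6.98%.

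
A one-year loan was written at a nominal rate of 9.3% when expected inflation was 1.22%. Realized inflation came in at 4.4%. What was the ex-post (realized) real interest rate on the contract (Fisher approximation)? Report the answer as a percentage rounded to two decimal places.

4.90%

Ex-post: 9.3% − 4.4% = 4.900%
So the realized real rate is 4.90%.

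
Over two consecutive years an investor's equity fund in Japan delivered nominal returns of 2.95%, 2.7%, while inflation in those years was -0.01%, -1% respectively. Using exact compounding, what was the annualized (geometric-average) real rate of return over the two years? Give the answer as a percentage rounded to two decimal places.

3.35%

Compound the nominal returns: 1.0295 × 1.0270 = 1.05729650.
Compound inflation: 0.9999 × 0.9900 = 0.98990100.
Deflate: 1.05729650 / 0.98990100 = 1.06808307.
Annualized real rate = 1.06808307^(1/2) − 1 = 3.3481% → 3.35%.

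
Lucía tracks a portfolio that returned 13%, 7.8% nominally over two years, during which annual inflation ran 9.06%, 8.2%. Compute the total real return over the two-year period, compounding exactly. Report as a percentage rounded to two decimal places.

Nominal growth factor = 1.1300 × 1.0780 = 1.218140
Price-level growth factor = 1.0906 × 1.0820 = 1.180029
Real growth factor = 1.218140 / 1.180029 = 1.032296
Total real return = 1.032296 − 1 → 3.23%.

3.23%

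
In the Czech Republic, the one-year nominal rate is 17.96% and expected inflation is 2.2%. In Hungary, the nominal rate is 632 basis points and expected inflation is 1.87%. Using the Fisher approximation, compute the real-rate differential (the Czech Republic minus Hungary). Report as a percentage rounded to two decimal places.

The Czech Republic: 17.96% − 2.2% = 15.760%
Hungary: 6.32% − 1.87% = 4.450%
Differential = 11.310% → 11.31%.

11.31%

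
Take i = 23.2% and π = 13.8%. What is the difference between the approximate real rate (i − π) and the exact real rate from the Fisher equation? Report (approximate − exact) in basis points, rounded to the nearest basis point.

114 basis points

Approximate: r ≈ 23.200% − 13.800% = 9.4000%
Exact: (1 + 0.2320)/(1 + 0.1380) − 1 = 8.2601%
Error = 9.4000% − 8.2601% = 1.1399% → 114 basis points.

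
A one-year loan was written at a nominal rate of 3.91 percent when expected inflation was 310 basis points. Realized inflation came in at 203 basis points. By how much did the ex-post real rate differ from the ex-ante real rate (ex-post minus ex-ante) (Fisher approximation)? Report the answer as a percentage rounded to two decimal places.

Ex-ante: 3.91% − 3.1% = 0.810%
Ex-post: 3.91% − 2.03% = 1.880%
Difference (ex-post − ex-ante) = 1.0700% → 1.07%.

1.07%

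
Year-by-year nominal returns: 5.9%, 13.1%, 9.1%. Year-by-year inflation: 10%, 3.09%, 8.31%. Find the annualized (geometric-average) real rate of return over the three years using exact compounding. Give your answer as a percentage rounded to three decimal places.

Compound the nominal returns: 1.0590 × 1.1310 × 1.0910 = 1.306722339.
Compound inflation: 1.1000 × 1.0309 × 1.0831 = 1.228224569.
Deflate: 1.306722339 / 1.228224569 = 1.063911578.
Annualized real rate = 1.063911578^(1/3) − 1 = 2.08655% → 2.087%.

2.087%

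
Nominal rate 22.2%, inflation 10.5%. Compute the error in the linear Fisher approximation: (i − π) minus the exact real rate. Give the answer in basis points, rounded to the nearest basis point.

Approximate: r ≈ 22.200% − 10.500% = 11.7000%
Exact: (1 + 0.2220)/(1 + 0.1050) − 1 = 10.5882%
Error = 11.7000% − 10.5882% = 1.1118% → 111 basis points.

111 basis points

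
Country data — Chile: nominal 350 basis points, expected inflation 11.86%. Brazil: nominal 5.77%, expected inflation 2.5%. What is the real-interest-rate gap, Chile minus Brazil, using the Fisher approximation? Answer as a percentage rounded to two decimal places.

Chile: 3.5% − 11.86% = -8.360%
Brazil: 5.77% − 2.5% = 3.270%
Differential = -11.630% → -11.63%.

-11.63%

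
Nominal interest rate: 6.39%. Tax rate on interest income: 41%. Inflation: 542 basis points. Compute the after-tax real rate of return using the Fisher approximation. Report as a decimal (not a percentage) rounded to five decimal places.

-0.01650

After-tax nominal return = 6.39% × (1 − 0.41) = 3.7701%.
r ≈ 3.7701% − 5.42% → -0.01650.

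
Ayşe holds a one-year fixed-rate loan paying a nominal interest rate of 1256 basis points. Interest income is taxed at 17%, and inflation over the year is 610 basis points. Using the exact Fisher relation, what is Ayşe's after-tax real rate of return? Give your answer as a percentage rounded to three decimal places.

4.076%

After-tax nominal return = 12.56% × (1 − 0.17) = 10.4248%.
1 + r = 1.104248 / 1.06100 = 1.040762
After-tax real rate = 1.040762 − 1 → 4.076%.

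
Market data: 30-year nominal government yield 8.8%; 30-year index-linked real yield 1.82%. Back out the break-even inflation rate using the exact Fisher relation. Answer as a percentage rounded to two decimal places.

(1 + π) = (1 + i)/(1 + r) = 1.08800 / 1.01820 = 1.068552
Break-even inflation = 1.068552 − 1 → 6.86%.

6.86%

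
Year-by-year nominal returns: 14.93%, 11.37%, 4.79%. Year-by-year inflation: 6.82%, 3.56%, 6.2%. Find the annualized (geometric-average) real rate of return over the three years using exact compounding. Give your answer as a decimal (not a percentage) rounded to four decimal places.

0.0452

Nominal growth factor = 1.1493 × 1.1137 × 1.0479 = 1.34128623
Price-level growth factor = 1.0682 × 1.0356 × 1.0620 = 1.17481405
Real growth factor = 1.34128623 / 1.17481405 = 1.14170088
Annualized real rate = 1.14170088^(1/3) − 1 = 4.5163% → 0.0452.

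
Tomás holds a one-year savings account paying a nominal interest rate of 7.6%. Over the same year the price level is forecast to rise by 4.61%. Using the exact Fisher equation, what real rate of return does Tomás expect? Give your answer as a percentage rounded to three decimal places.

By the Fisher equation, 1 + r = (1 + i)/(1 + π).
1 + r = 1.07600 / 1.04610 = 1.028582
r = 1.028582 − 1 = 2.8582%, i.e. 2.858%.

2.858%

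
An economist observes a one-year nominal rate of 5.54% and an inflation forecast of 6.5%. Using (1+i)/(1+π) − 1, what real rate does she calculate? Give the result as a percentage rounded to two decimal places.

1 + r = 1.05540 / 1.06500 = 0.990986
r = 0.990986 − 1 = -0.9014%, i.e. -0.90%.

-0.90%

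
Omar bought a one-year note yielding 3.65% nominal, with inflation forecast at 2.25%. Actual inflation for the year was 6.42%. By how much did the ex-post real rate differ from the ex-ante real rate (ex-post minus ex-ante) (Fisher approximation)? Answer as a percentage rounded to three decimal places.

Ex-ante: 3.65% − 2.25% = 1.400%
Ex-post: 3.65% − 6.42% = -2.770%
Difference (ex-post − ex-ante) = -4.1700% → -4.170%.

-4.170%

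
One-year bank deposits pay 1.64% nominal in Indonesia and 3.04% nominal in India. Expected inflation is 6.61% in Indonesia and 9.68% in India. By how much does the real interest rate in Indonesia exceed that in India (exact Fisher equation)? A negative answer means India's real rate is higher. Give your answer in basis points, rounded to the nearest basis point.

Indonesia: (1 + 0.0164)/(1 + 0.0661) − 1 = -4.6619%
India: (1 + 0.0304)/(1 + 0.0968) − 1 = -6.0540%
Differential = -4.6619% − (-6.0540%) = 1.3921% → 139 basis points.

139 basis points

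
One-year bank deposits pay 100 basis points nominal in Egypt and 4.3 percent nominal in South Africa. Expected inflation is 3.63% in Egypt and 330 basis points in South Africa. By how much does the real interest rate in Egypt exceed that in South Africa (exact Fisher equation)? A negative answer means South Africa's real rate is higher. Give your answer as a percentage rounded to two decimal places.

Egypt: (1 + 0.0100)/(1 + 0.0363) − 1 = -2.5379%
South Africa: (1 + 0.0430)/(1 + 0.0330) − 1 = 0.9681%
Differential = -2.5379% − 0.9681% = -3.5059% → -3.51%.

-3.51%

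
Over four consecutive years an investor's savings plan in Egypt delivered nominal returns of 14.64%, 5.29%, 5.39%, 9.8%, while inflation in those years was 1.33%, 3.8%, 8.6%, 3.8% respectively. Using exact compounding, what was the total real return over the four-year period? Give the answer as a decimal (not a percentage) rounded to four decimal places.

Compound the nominal returns: 1.1464 × 1.0529 × 1.0539 × 1.0980 = 1.396770.
Compound inflation: 1.0133 × 1.0380 × 1.0860 × 1.0380 = 1.185667.
Deflate: 1.396770 / 1.185667 = 1.178047.
Total real return = 1.178047 − 1 → 0.1780.

0.1780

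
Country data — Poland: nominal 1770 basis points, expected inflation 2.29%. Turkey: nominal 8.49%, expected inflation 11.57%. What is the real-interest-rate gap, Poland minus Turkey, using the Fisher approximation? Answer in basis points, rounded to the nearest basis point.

Poland: 17.7% − 2.29% = 15.410%
Turkey: 8.49% − 11.57% = -3.080%
Differential = 18.490% → 1849 basis points.

1849 basis points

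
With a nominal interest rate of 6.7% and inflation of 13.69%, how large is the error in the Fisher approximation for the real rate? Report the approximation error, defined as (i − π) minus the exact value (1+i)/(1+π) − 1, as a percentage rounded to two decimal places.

Approximate: r ≈ 6.700% − 13.690% = -6.9900%
Exact: (1 + 0.0670)/(1 + 0.1369) − 1 = -6.1483%
Error = -6.9900% − (-6.1483%) = -0.8417% → -0.84%.

-0.84%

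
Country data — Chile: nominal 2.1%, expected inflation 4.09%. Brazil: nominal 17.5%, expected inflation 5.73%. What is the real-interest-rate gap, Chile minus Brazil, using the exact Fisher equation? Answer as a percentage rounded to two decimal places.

-13.04%

Chile: (1 + 0.0210)/(1 + 0.0409) − 1 = -1.9118%
Brazil: (1 + 0.1750)/(1 + 0.0573) − 1 = 11.1321%
Differential = -1.9118% − 11.1321% = -13.0439% → -13.04%.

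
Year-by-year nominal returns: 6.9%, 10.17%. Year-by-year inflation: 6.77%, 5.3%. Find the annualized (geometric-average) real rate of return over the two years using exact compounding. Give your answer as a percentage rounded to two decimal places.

Compound the nominal returns: 1.0690 × 1.1017 = 1.17771730.
Compound inflation: 1.0677 × 1.0530 = 1.12428810.
Deflate: 1.17771730 / 1.12428810 = 1.04752269.
Annualized real rate = 1.04752269^(1/2) − 1 = 2.3486% → 2.35%.

2.35%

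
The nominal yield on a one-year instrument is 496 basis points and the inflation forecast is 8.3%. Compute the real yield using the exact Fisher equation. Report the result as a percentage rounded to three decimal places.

By the Fisher relation, 1 + r = (1 + i)/(1 + π).
1 + r = 1.04960 / 1.08300 = 0.969160
r = 0.969160 − 1 = -3.0840%, i.e. -3.084%.

-3.084%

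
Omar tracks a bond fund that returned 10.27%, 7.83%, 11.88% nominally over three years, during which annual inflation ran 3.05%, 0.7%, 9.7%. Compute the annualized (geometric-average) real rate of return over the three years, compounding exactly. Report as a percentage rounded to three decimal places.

5.331%

Compound the nominal returns: 1.1027 × 1.0783 × 1.1188 = 1.33029953.
Compound inflation: 1.0305 × 1.0070 × 1.0970 = 1.13837171.
Deflate: 1.33029953 / 1.13837171 = 1.16859855.
Annualized real rate = 1.16859855^(1/3) − 1 = 5.3307% → 5.331%.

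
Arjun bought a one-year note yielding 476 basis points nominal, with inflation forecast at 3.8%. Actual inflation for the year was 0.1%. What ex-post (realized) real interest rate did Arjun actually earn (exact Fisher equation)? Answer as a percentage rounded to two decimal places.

Ex-post: (1 + 0.0476)/(1 + 0.0010) − 1 = 4.6553%
So the realized real rate is 4.66%.

4.66%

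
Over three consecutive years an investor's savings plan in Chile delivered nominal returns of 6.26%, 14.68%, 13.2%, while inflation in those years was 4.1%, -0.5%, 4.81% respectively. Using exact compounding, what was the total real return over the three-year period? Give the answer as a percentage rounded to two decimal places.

Compound the nominal returns: 1.0626 × 1.1468 × 1.1320 = 1.379444.
Compound inflation: 1.0410 × 0.9950 × 1.0481 = 1.085617.
Deflate: 1.379444 / 1.085617 = 1.270654.
Total real return = 1.270654 − 1 → 27.07%.

27.07%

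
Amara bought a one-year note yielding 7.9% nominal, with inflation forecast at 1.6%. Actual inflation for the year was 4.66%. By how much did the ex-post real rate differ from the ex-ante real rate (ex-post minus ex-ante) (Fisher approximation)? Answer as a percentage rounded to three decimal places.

-3.060%

Ex-ante: 7.9% − 1.6% = 6.300%
Ex-post: 7.9% − 4.66% = 3.240%
Difference (ex-post − ex-ante) = -3.0600% → -3.060%.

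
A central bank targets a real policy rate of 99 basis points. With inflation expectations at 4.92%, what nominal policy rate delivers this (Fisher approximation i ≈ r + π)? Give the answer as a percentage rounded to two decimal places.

i ≈ r + π = 0.99% + 4.92% = 5.91%.

5.91%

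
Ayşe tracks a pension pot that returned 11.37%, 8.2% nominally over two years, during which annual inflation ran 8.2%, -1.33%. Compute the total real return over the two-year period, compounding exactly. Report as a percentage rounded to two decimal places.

12.87%

Compound the nominal returns: 1.1137 × 1.0820 = 1.205023.
Compound inflation: 1.0820 × 0.9867 = 1.067609.
Deflate: 1.205023 / 1.067609 = 1.128712.
Total real return = 1.128712 − 1 → 12.87%.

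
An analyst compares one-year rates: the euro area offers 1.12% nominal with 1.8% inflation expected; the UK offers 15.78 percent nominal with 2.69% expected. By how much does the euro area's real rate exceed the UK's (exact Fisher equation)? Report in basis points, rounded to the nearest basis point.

-1342 basis points

The euro area: (1 + 0.0112)/(1 + 0.0180) − 1 = -0.6680%
The UK: (1 + 0.1578)/(1 + 0.0269) − 1 = 12.7471%
Differential = -0.6680% − 12.7471% = -13.4151% → -1342 basis points.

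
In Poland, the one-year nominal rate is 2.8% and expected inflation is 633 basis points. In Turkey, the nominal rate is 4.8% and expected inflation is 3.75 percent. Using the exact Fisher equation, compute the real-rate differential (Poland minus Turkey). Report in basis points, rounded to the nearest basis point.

Poland: (1 + 0.0280)/(1 + 0.0633) − 1 = -3.3199%
Turkey: (1 + 0.0480)/(1 + 0.0375) − 1 = 1.0120%
Differential = -3.3199% − 1.0120% = -4.3319% → -433 basis points.

-433 basis points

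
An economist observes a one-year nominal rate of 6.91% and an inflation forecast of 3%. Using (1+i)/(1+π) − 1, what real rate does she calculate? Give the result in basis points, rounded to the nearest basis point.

380 basis points

By the Fisher identity, 1 + r = (1 + i)/(1 + π).
1 + r = 1.06910 / 1.03000 = 1.037961
r = 1.037961 − 1 = 3.7961%, i.e. 380 basis points.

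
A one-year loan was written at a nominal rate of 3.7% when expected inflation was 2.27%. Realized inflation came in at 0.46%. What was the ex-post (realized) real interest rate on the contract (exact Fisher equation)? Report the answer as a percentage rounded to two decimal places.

3.23%

Ex-post: (1 + 0.0370)/(1 + 0.0046) − 1 = 3.2252%
So the realized real rate is 3.23%.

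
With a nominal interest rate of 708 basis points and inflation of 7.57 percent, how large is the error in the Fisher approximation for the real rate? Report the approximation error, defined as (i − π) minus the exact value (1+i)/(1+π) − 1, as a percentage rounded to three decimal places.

Approximate: r ≈ 7.080% − 7.570% = -0.4900%
Exact: (1 + 0.0708)/(1 + 0.0757) − 1 = -0.45552%
Error = -0.4900% − (-0.45552%) = -0.03448% → -0.034%.

-0.034%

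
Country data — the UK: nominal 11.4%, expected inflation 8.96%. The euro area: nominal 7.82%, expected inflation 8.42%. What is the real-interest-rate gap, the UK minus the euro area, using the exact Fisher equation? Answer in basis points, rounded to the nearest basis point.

279 basis points

The UK: (1 + 0.1140)/(1 + 0.0896) − 1 = 2.2394%
The euro area: (1 + 0.0782)/(1 + 0.0842) − 1 = -0.5534%
Differential = 2.2394% − (-0.5534%) = 2.7928% → 279 basis points.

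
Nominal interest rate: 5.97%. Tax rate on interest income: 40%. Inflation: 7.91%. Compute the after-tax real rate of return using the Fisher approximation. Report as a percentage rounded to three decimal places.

-4.328%

After-tax nominal return = 5.97% × (1 − 0.4) = 3.5820%.
r ≈ 3.5820% − 7.91% → -4.328%.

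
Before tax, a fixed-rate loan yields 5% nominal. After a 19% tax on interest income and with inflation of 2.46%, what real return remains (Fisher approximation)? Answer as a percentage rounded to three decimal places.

1.590%

After-tax nominal return = 5% × (1 − 0.19) = 4.0500%.
r ≈ 4.0500% − 2.46% → 1.590%.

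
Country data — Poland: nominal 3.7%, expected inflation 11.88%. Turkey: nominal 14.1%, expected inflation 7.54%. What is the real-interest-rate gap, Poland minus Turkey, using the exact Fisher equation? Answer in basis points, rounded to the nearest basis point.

-1341 basis points

Poland: (1 + 0.0370)/(1 + 0.1188) − 1 = -7.3114%
Turkey: (1 + 0.1410)/(1 + 0.0754) − 1 = 6.1001%
Differential = -7.3114% − 6.1001% = -13.4115% → -1341 basis points.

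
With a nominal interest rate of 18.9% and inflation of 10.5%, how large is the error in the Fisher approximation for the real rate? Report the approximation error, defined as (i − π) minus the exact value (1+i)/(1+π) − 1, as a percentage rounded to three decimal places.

0.798%

Approximate: r ≈ 18.900% − 10.500% = 8.4000%
Exact: (1 + 0.1890)/(1 + 0.1050) − 1 = 7.6018%
Error = 8.4000% − 7.6018% = 0.7982% → 0.798%.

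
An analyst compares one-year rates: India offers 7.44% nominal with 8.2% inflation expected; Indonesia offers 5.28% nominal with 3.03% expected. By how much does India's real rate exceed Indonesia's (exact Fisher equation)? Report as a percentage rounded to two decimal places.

-2.89%

India: (1 + 0.0744)/(1 + 0.0820) − 1 = -0.7024%
Indonesia: (1 + 0.0528)/(1 + 0.0303) − 1 = 2.1838%
Differential = -0.7024% − 2.1838% = -2.8862% → -2.89%.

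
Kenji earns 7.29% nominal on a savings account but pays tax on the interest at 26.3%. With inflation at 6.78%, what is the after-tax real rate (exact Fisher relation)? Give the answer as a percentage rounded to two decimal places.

After-tax nominal return = 7.29% × (1 − 0.263) = 5.37273%.
1 + r = 1.0537273 / 1.06780 = 0.986821
After-tax real rate = 0.986821 − 1 → -1.32%.

-1.32%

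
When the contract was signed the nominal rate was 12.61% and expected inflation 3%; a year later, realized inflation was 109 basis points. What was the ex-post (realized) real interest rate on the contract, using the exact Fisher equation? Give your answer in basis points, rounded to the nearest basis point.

Ex-post: (1 + 0.1261)/(1 + 0.0109) − 1 = 11.3958%
So the realized real rate is 1140 basis points.

1140 basis points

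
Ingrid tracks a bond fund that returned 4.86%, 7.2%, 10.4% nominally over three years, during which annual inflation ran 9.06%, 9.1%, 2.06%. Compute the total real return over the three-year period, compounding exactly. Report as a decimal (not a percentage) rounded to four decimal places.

0.0219

Nominal growth factor = 1.0486 × 1.0720 × 1.1040 = 1.241006
Price-level growth factor = 1.0906 × 1.0910 × 1.0206 = 1.214355
Real growth factor = 1.241006 / 1.214355 = 1.021946
Total real return = 1.021946 − 1 → 0.0219.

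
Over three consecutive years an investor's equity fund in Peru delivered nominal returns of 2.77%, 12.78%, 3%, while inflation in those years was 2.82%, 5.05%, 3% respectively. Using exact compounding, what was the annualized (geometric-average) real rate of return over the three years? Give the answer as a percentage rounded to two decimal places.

2.38%

Nominal growth factor = 1.0277 × 1.1278 × 1.0300 = 1.19381126
Price-level growth factor = 1.0282 × 1.0505 × 1.0300 = 1.11252782
Real growth factor = 1.19381126 / 1.11252782 = 1.07306194
Annualized real rate = 1.07306194^(1/3) − 1 = 2.3784% → 2.38%.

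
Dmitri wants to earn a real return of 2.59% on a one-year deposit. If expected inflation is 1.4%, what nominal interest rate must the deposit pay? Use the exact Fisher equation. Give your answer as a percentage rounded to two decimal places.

(1 + i) = (1 + r)(1 + π) = 1.02590 × 1.01400 = 1.0402626
i = 1.0402626 − 1, so the required nominal rate is 4.03%.

4.03%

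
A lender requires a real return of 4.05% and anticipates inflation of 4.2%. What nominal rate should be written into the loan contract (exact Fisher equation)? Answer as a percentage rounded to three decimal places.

(1 + i) = (1 + r)(1 + π) = 1.04050 × 1.04200 = 1.084201
i = 1.084201 − 1, so the required nominal rate is 8.420%.

8.420%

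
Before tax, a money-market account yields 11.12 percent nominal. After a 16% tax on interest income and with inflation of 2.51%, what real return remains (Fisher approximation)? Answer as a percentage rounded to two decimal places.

6.83%

After-tax nominal return = 11.12% × (1 − 0.16) = 9.3408%.
r ≈ 9.3408% − 2.51% → 6.83%.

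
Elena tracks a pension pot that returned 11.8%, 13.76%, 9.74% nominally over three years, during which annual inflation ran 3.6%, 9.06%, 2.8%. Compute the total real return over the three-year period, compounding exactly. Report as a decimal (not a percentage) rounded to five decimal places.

0.20165

Compound the nominal returns: 1.1180 × 1.1376 × 1.0974 = 1.395714.
Compound inflation: 1.0360 × 1.0906 × 1.0280 = 1.161498.
Deflate: 1.395714 / 1.161498 = 1.201650.
Total real return = 1.201650 − 1 → 0.20165.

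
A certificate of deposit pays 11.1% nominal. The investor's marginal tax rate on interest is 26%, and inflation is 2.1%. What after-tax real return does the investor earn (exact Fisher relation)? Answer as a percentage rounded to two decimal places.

After-tax nominal return = 11.1% × (1 − 0.26) = 8.2140%.
1 + r = 1.08214 / 1.02100 = 1.059882
After-tax real rate = 1.059882 − 1 → 5.99%.

5.99%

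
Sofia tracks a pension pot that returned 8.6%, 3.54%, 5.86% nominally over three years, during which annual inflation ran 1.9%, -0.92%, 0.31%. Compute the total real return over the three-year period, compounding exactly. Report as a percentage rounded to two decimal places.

17.53%

Nominal growth factor = 1.0860 × 1.0354 × 1.0586 = 1.190337
Price-level growth factor = 1.0190 × 0.9908 × 1.0031 = 1.012755
Real growth factor = 1.190337 / 1.012755 = 1.175345
Total real return = 1.175345 − 1 → 17.53%.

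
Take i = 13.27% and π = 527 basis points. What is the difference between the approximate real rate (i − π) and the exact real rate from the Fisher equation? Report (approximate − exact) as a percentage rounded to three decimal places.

Approximate: r ≈ 13.270% − 5.270% = 8.0000%
Exact: (1 + 0.1327)/(1 + 0.0527) − 1 = 7.59951%
Error = 8.0000% − 7.59951% = 0.40049% → 0.400%.

0.400%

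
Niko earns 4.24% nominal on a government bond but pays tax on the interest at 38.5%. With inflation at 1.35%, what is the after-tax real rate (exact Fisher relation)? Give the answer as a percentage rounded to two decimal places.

After-tax nominal return = 4.24% × (1 − 0.385) = 2.6076%.
1 + r = 1.026076 / 1.01350 = 1.012408
After-tax real rate = 1.012408 − 1 → 1.24%.

1.24%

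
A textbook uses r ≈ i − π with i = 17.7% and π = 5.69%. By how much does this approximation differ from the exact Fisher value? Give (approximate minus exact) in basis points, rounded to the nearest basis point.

Approximate: r ≈ 17.700% − 5.690% = 12.0100%
Exact: (1 + 0.1770)/(1 + 0.0569) − 1 = 11.3634%
Error = 12.0100% − 11.3634% = 0.6466% → 65 basis points.

65 basis points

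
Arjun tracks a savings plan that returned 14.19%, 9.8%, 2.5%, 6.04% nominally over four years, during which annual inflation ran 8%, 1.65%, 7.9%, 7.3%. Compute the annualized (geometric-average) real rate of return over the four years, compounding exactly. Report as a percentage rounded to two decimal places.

Compound the nominal returns: 1.1419 × 1.0980 × 1.0250 × 1.0604 = 1.36277450.
Compound inflation: 1.0800 × 1.0165 × 1.0790 × 1.0730 = 1.27101977.
Deflate: 1.36277450 / 1.27101977 = 1.07218985.
Annualized real rate = 1.07218985^(1/4) − 1 = 1.7579% → 1.76%.

1.76%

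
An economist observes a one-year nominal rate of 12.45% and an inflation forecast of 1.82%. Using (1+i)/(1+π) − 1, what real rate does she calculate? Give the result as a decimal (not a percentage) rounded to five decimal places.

By the Fisher equation, 1 + r = (1 + i)/(1 + π).
1 + r = 1.12450 / 1.01820 = 1.104400
r = 1.104400 − 1 = 10.4400%, i.e. 0.10440.

0.10440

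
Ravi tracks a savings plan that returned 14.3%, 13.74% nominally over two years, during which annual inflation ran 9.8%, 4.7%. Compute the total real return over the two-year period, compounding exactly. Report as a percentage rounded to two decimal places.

13.09%

Nominal growth factor = 1.1430 × 1.1374 = 1.300048
Price-level growth factor = 1.0980 × 1.0470 = 1.149606
Real growth factor = 1.300048 / 1.149606 = 1.130864
Total real return = 1.130864 − 1 → 13.09%.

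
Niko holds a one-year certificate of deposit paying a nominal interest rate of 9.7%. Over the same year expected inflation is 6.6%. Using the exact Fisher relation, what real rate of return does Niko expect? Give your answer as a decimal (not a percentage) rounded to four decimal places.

0.0291

1 + r = 1.09700 / 1.06600 = 1.029081
r = 1.029081 − 1 = 2.9081%, i.e. 0.0291.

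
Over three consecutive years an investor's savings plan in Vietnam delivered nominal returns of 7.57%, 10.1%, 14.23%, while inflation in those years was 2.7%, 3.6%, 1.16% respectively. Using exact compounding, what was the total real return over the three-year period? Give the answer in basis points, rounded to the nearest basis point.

2570 basis points

Compound the nominal returns: 1.0757 × 1.1010 × 1.1423 = 1.352878.
Compound inflation: 1.0270 × 1.0360 × 1.0116 = 1.076314.
Deflate: 1.352878 / 1.076314 = 1.256955.
Total real return = 1.256955 − 1 → 2570 basis points.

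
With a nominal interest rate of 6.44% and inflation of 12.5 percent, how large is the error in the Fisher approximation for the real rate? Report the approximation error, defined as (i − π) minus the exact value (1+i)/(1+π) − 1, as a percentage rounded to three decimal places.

Approximate: r ≈ 6.440% − 12.500% = -6.0600%
Exact: (1 + 0.0644)/(1 + 0.1250) − 1 = -5.3867%
Error = -6.0600% − (-5.3867%) = -0.6733% → -0.673%.

-0.673%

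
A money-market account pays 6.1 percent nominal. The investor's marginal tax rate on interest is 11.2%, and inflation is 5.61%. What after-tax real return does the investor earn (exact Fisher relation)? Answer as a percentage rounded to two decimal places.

After-tax nominal return = 6.1% × (1 − 0.112) = 5.4168%.
1 + r = 1.054168 / 1.05610 = 0.998171
After-tax real rate = 0.998171 − 1 → -0.18%.

-0.18%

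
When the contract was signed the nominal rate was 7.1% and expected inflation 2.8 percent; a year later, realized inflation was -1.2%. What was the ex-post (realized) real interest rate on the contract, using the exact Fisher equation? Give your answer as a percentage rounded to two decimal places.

8.40%

Ex-post: (1 + 0.0710)/(1 − 0.0120) − 1 = 8.4008%
So the realized real rate is 8.40%.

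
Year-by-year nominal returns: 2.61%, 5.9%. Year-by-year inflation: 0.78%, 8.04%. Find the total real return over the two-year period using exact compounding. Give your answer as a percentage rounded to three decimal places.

-0.201%

Compound the nominal returns: 1.0261 × 1.0590 = 1.086640.
Compound inflation: 1.0078 × 1.0804 = 1.088827.
Deflate: 1.086640 / 1.088827 = 0.997991.
Total real return = 0.997991 − 1 → -0.201%.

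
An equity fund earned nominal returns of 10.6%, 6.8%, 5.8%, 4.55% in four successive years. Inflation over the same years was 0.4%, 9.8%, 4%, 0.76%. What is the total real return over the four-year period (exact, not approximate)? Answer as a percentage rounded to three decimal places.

Compound the nominal returns: 1.1060 × 1.0680 × 1.0580 × 1.0455 = 1.306580.
Compound inflation: 1.0040 × 1.0980 × 1.0400 × 1.0076 = 1.155201.
Deflate: 1.306580 / 1.155201 = 1.131041.
Total real return = 1.131041 − 1 → 13.104%.

13.104%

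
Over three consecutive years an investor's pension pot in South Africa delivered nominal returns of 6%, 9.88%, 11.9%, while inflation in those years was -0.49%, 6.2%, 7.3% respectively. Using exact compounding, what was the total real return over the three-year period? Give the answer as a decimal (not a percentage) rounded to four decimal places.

Compound the nominal returns: 1.0600 × 1.0988 × 1.1190 = 1.303331.
Compound inflation: 0.9951 × 1.0620 × 1.0730 = 1.133942.
Deflate: 1.303331 / 1.133942 = 1.149380.
Total real return = 1.149380 − 1 → 0.1494.

0.1494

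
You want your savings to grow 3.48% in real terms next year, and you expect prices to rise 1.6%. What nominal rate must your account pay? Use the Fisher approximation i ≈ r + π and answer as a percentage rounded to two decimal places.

5.08%

i ≈ r + π = 3.48% + 1.6% = 5.08%.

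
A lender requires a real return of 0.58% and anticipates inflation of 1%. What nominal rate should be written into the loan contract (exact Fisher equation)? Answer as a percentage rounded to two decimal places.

1.59%

(1 + i) = (1 + r)(1 + π) = 1.00580 × 1.01000 = 1.015858
i = 1.015858 − 1, so the required nominal rate is 1.59%.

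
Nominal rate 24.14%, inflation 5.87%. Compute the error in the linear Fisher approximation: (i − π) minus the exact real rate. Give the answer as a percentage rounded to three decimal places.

1.013%

Approximate: r ≈ 24.140% − 5.870% = 18.2700%
Exact: (1 + 0.2414)/(1 + 0.0587) − 1 = 17.2570%
Error = 18.2700% − 17.2570% = 1.0130% → 1.013%.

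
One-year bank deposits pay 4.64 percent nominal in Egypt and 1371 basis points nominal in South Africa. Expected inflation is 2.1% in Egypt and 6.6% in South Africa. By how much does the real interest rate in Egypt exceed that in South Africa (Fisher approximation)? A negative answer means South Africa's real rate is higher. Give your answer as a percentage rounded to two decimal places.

Egypt: 4.64% − 2.1% = 2.540%
South Africa: 13.71% − 6.6% = 7.110%
Differential = -4.570% → -4.57%.

-4.57%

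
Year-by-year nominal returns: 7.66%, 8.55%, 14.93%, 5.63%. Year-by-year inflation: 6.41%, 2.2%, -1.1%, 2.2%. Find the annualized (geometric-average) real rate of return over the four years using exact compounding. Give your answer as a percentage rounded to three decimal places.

Compound the nominal returns: 1.0766 × 1.0855 × 1.1493 × 1.0563 = 1.418746783.
Compound inflation: 1.0641 × 1.0220 × 0.9890 × 1.0220 = 1.099209635.
Deflate: 1.418746783 / 1.099209635 = 1.290697187.
Annualized real rate = 1.290697187^(1/4) − 1 = 6.58745% → 6.587%.

6.587%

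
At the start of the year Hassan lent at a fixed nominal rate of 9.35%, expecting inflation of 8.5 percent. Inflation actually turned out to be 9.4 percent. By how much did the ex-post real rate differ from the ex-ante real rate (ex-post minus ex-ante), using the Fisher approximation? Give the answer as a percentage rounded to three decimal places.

-0.900%

Ex-ante: 9.35% − 8.5% = 0.850%
Ex-post: 9.35% − 9.4% = -0.050%
Difference (ex-post − ex-ante) = -0.9000% → -0.900%.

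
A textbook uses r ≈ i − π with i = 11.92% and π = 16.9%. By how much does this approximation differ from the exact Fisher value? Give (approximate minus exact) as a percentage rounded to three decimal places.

Approximate: r ≈ 11.920% − 16.900% = -4.9800%
Exact: (1 + 0.1192)/(1 + 0.1690) − 1 = -4.2601%
Error = -4.9800% − (-4.2601%) = -0.7199% → -0.720%.

-0.720%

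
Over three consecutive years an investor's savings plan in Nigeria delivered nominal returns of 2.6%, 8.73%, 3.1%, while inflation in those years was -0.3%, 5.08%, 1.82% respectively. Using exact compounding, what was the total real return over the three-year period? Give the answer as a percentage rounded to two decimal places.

Compound the nominal returns: 1.0260 × 1.0873 × 1.0310 = 1.150152.
Compound inflation: 0.9970 × 1.0508 × 1.0182 = 1.066715.
Deflate: 1.150152 / 1.066715 = 1.078219.
Total real return = 1.078219 − 1 → 7.82%.

7.82%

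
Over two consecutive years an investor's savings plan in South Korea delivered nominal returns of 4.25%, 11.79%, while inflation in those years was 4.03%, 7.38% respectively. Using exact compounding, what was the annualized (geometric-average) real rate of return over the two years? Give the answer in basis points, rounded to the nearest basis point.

Nominal growth factor = 1.0425 × 1.1179 = 1.16541075
Price-level growth factor = 1.0403 × 1.0738 = 1.11707414
Real growth factor = 1.16541075 / 1.11707414 = 1.04327073
Annualized real rate = 1.04327073^(1/2) − 1 = 2.1406% → 214 basis points.

214 basis points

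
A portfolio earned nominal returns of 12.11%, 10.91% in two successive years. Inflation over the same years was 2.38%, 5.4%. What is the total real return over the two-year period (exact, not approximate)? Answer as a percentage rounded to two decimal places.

Compound the nominal returns: 1.1211 × 1.1091 = 1.243412.
Compound inflation: 1.0238 × 1.0540 = 1.079085.
Deflate: 1.243412 / 1.079085 = 1.152283.
Total real return = 1.152283 − 1 → 15.23%.

15.23%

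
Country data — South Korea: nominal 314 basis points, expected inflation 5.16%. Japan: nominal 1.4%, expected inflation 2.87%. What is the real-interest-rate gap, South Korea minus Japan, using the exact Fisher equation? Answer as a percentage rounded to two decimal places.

South Korea: (1 + 0.0314)/(1 + 0.0516) − 1 = -1.9209%
Japan: (1 + 0.0140)/(1 + 0.0287) − 1 = -1.4290%
Differential = -1.9209% − (-1.4290%) = -0.4919% → -0.49%.

-0.49%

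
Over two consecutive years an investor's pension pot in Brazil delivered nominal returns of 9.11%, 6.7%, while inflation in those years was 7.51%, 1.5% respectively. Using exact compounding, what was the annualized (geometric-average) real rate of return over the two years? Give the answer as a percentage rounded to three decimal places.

3.290%

Nominal growth factor = 1.0911 × 1.0670 = 1.16420370
Price-level growth factor = 1.0751 × 1.0150 = 1.09122650
Real growth factor = 1.16420370 / 1.09122650 = 1.06687631
Annualized real rate = 1.06687631^(1/2) − 1 = 3.2897% → 3.290%.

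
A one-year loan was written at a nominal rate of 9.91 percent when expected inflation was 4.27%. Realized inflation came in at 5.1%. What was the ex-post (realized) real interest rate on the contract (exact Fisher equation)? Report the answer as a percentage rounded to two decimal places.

Ex-post: (1 + 0.0991)/(1 + 0.0510) − 1 = 4.5766%
So the realized real rate is 4.58%.

4.58%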